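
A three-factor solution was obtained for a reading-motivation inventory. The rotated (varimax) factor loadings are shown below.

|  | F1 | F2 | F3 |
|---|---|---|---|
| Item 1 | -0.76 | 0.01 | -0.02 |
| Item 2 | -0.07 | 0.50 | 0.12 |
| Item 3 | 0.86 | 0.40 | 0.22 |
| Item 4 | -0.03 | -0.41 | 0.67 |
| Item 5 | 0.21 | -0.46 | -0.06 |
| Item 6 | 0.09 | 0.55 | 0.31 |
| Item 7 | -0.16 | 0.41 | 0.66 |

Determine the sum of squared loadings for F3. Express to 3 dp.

1.047

SS loadings for F3 = (-0.02)² + 0.12² + 0.22² + 0.67² + (-0.06)² + 0.31² + 0.66² = 0.0004 + 0.0144 + 0.0484 + 0.4489 + 0.0036 + 0.0961 + 0.4356 = 1.0474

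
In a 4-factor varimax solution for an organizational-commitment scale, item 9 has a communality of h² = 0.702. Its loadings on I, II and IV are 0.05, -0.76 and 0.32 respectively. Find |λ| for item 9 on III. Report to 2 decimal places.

Under orthogonal rotation h² = Σλ², so λ_III² = h² − (0.6825) = 0.702 − 0.6825 = 0.0195.
|λ| = √0.0195 = 0.1396.

0.14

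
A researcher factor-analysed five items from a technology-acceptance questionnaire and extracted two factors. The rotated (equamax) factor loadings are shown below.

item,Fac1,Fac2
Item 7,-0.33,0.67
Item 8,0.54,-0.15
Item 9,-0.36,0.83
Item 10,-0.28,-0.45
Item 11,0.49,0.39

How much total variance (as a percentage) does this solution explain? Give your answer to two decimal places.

47.27%

Communalities: 0.5578, 0.3141, 0.8185, 0.2809, 0.3922; Σh² = 2.3635.
Total variance with 5 standardized items is 5, so the solution explains 2.3635/5 = 0.4727 = 47.27%.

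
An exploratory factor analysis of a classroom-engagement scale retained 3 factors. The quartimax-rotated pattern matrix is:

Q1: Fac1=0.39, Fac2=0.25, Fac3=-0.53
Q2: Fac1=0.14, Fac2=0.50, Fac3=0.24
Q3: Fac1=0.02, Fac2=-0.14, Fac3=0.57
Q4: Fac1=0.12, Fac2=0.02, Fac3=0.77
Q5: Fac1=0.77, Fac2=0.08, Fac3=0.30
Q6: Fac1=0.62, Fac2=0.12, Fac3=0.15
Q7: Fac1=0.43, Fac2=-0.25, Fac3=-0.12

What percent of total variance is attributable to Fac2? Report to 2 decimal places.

5.94%

SS loadings for Fac2 = 0.25² + 0.50² + (-0.14)² + 0.02² + 0.08² + 0.12² + (-0.25)² = 0.4158
With 7 standardized items, total variance = 7. Proportion = 0.4158/7 = 0.0594 → 5.94%.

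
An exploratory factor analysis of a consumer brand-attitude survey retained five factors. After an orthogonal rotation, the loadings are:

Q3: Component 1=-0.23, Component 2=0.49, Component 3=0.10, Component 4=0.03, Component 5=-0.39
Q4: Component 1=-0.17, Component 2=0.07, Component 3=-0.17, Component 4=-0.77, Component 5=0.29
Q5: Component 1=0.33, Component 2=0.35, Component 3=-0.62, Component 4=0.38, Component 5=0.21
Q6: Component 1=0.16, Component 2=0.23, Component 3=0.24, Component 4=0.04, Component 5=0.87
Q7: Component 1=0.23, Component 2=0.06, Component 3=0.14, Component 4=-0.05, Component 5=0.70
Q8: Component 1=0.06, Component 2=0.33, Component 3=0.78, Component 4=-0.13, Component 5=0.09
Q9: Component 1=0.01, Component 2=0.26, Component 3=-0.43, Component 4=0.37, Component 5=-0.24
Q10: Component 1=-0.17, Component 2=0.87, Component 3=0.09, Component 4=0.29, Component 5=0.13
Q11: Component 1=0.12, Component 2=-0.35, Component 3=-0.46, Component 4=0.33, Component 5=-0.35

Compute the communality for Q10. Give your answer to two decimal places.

h² = (-0.17)² + 0.87² + 0.09² + 0.29² + 0.13² = 0.0289 + 0.7569 + 0.0081 + 0.0841 + 0.0169 = 0.8949

0.89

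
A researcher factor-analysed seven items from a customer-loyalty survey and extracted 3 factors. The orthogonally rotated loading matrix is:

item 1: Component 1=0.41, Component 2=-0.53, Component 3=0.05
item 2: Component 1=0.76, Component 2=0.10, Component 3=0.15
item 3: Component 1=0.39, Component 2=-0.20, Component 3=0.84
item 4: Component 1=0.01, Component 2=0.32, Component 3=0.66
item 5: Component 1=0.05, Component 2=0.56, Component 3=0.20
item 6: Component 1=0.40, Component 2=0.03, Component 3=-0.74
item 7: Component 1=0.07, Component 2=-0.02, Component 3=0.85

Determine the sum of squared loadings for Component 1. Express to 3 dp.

1.065

SS loadings for Component 1 = 0.41² + 0.76² + 0.39² + 0.01² + 0.05² + 0.40² + 0.07² = 0.1681 + 0.5776 + 0.1521 + 0.0001 + 0.0025 + 0.1600 + 0.0049 = 1.0653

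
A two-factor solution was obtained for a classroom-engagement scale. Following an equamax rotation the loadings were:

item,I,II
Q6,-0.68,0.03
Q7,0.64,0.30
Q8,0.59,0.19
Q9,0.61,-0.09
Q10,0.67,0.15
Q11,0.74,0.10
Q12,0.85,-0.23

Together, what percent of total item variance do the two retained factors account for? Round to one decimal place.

SS loadings by factor: 3.3112, 0.2205; total = 3.5317.
Total variance with 7 standardized items is 7, so the solution explains 3.5317/7 = 0.5045 = 50.45%.

50.5%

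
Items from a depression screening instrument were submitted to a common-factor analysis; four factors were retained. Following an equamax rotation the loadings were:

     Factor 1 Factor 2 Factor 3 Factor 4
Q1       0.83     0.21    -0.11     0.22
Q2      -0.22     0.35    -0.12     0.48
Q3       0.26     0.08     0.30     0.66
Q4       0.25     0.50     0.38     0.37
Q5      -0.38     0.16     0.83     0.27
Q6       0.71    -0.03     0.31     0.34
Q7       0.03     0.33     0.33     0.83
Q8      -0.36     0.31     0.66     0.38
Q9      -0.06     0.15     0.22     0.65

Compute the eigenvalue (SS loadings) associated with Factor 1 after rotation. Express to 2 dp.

SS loadings for Factor 1 = 0.83² + (-0.22)² + 0.26² + 0.25² + (-0.38)² + 0.71² + 0.03² + (-0.36)² + (-0.06)² = 0.6889 + 0.0484 + 0.0676 + 0.0625 + 0.1444 + 0.5041 + 0.0009 + 0.1296 + 0.0036 = 1.6500

1.65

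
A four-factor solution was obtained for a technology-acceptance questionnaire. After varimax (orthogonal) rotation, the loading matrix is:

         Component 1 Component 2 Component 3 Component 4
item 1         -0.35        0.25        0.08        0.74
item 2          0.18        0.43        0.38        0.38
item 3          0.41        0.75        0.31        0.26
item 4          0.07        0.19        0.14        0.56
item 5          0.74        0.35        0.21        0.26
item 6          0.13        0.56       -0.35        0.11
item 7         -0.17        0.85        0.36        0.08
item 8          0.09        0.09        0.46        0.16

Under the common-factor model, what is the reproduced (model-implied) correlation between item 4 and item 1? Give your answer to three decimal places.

0.449

r̂ = Σ λ_i·λ_j across factors = (0.07)(-0.35) + (0.19)(0.25) + (0.14)(0.08) + (0.56)(0.74)
  = -0.0245 +0.0475 +0.0112 +0.4144 = 0.4486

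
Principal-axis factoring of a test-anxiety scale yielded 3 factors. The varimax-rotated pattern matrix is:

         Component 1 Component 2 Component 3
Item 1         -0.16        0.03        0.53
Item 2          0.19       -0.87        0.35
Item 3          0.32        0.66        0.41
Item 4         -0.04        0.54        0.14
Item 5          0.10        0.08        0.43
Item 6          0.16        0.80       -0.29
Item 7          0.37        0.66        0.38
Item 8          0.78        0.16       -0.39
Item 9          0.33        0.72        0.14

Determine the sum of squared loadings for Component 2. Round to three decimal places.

3.111

SS loadings for Component 2 = 0.03² + (-0.87)² + 0.66² + 0.54² + 0.08² + 0.80² + 0.66² + 0.16² + 0.72² = 0.0009 + 0.7569 + 0.4356 + 0.2916 + 0.0064 + 0.6400 + 0.4356 + 0.0256 + 0.5184 = 3.1110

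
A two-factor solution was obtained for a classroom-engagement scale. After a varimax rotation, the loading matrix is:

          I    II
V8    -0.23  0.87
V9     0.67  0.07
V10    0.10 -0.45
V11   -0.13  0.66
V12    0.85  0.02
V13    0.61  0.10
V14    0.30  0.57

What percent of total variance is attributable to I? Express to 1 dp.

SS loadings for I = (-0.23)² + 0.67² + 0.10² + (-0.13)² + 0.85² + 0.61² + 0.30² = 1.7133
With 7 standardized items, total variance = 7. Proportion = 1.7133/7 = 0.2448 → 24.48%.

24.5%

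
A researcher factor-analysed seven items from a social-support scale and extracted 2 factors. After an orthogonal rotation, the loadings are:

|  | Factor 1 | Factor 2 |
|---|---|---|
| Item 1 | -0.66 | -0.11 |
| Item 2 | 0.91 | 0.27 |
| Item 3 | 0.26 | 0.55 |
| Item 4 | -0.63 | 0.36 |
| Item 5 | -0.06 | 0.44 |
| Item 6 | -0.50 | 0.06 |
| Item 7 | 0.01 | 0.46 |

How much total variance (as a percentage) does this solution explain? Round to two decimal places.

41.54%

Communalities: 0.4477, 0.9010, 0.3701, 0.5265, 0.1972, 0.2536, 0.2117; Σh² = 2.9078.
Total variance with 7 standardized items is 7, so the solution explains 2.9078/7 = 0.4154 = 41.54%.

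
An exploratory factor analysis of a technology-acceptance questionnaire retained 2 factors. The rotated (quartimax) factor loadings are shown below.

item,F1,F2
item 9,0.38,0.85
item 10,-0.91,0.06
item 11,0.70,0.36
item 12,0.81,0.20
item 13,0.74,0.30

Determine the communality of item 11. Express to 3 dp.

h² = 0.70² + 0.36² = 0.4900 + 0.1296 = 0.6196

0.620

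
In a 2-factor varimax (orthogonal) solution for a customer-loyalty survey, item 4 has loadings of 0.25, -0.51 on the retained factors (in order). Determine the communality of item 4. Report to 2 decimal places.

h² = 0.25² + (-0.51)² = 0.0625 + 0.2601 = 0.3226

0.32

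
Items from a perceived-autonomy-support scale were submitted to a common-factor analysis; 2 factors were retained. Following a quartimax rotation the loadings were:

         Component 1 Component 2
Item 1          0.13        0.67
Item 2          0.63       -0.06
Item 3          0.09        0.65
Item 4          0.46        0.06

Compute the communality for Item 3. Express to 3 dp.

0.431

h² = 0.09² + 0.65² = 0.0081 + 0.4225 = 0.4306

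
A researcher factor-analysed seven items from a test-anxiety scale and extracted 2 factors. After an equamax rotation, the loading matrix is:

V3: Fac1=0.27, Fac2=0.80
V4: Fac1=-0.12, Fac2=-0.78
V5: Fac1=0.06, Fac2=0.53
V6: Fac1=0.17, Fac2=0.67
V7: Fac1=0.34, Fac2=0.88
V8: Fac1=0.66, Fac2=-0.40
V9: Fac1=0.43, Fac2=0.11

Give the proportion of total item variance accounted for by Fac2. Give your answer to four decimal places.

SS loadings for Fac2 = 0.80² + (-0.78)² + 0.53² + 0.67² + 0.88² + (-0.40)² + 0.11² = 2.9247
Proportion of variance = 2.9247 / 7 = 0.4178.

0.4178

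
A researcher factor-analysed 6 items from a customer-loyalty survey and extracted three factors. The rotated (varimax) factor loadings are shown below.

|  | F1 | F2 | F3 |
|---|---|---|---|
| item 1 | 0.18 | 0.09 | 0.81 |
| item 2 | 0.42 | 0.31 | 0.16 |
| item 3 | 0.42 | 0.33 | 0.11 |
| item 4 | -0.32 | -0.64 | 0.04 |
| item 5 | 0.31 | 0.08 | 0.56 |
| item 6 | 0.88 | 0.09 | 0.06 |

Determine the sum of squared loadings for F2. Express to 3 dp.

SS loadings for F2 = 0.09² + 0.31² + 0.33² + (-0.64)² + 0.08² + 0.09² = 0.0081 + 0.0961 + 0.1089 + 0.4096 + 0.0064 + 0.0081 = 0.6372

0.637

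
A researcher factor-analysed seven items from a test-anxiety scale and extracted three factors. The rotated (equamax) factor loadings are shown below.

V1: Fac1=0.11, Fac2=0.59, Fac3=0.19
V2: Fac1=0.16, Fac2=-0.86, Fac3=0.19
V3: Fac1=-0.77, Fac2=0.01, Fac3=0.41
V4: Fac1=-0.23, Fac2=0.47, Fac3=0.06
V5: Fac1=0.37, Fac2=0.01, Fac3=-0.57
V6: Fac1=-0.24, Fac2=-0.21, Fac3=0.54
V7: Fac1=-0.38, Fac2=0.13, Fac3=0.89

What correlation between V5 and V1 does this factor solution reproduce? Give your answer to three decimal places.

r̂ = Σ λ_i·λ_j across factors = (0.37)(0.11) + (0.01)(0.59) + (-0.57)(0.19)
  = +0.0407 +0.0059 -0.1083 = -0.0617

-0.062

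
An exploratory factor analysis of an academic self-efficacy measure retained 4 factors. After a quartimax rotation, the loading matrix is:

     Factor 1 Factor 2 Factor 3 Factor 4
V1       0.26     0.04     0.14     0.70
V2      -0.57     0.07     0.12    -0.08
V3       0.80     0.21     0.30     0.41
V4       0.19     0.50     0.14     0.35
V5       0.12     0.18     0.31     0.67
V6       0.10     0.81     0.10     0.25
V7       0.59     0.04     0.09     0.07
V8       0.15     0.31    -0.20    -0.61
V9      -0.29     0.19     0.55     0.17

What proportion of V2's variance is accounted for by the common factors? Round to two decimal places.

h² = (-0.57)² + 0.07² + 0.12² + (-0.08)² = 0.3249 + 0.0049 + 0.0144 + 0.0064 = 0.3506

0.35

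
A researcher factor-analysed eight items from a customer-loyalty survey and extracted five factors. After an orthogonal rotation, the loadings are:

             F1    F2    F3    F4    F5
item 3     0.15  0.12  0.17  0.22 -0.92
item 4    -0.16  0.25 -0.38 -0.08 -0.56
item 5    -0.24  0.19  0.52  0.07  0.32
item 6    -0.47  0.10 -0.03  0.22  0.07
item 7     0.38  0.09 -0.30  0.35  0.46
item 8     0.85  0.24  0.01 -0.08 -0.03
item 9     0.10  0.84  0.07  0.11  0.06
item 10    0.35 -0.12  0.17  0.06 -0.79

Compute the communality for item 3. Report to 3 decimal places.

h² = 0.15² + 0.12² + 0.17² + 0.22² + (-0.92)² = 0.0225 + 0.0144 + 0.0289 + 0.0484 + 0.8464 = 0.9606

0.961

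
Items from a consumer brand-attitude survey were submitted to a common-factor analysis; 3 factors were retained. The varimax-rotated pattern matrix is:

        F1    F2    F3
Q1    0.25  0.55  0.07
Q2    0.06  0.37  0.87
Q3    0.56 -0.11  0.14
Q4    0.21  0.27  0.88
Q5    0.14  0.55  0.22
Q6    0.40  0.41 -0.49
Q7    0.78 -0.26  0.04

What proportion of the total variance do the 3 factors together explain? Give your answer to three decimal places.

SS loadings by factor: 1.2118, 1.0626, 1.8459; total = 4.1203.
Total variance with 7 standardized items is 7, so the solution explains 4.1203/7 = 0.5886.

0.589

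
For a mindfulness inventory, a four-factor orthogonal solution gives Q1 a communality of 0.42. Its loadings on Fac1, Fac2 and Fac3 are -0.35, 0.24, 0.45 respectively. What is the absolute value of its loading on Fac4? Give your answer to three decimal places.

Under orthogonal rotation h² = Σλ², so λ_Fac4² = h² − (0.3826) = 0.42 − 0.3826 = 0.0374.
|λ| = √0.0374 = 0.1934.

0.193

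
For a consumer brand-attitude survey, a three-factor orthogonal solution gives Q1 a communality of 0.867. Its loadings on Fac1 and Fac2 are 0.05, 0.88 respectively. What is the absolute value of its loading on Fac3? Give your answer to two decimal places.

0.30

Under orthogonal rotation h² = Σλ², so λ_Fac3² = h² − (0.7769) = 0.867 − 0.7769 = 0.0901.
|λ| = √0.0901 = 0.3002.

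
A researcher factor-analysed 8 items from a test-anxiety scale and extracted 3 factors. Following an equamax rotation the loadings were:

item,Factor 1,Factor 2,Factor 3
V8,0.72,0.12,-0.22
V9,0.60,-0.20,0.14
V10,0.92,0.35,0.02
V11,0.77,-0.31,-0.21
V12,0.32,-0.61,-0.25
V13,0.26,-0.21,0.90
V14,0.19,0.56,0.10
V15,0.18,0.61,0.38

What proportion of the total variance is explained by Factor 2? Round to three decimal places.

SS loadings for Factor 2 = 0.12² + (-0.20)² + 0.35² + (-0.31)² + (-0.61)² + (-0.21)² + 0.56² + 0.61² = 1.3749
Proportion of variance = 1.3749 / 8 = 0.1719.

0.172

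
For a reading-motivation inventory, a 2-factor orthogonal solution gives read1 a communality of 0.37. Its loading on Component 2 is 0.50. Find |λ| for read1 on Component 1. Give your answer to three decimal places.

0.346

Under orthogonal rotation h² = Σλ², so λ_Component 1² = h² − (0.2500) = 0.37 − 0.2500 = 0.1200.
|λ| = √0.1200 = 0.3464.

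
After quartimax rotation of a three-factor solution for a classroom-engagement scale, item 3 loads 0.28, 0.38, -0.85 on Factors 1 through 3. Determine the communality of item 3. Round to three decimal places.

h² = 0.28² + 0.38² + (-0.85)² = 0.0784 + 0.1444 + 0.7225 = 0.9453

0.945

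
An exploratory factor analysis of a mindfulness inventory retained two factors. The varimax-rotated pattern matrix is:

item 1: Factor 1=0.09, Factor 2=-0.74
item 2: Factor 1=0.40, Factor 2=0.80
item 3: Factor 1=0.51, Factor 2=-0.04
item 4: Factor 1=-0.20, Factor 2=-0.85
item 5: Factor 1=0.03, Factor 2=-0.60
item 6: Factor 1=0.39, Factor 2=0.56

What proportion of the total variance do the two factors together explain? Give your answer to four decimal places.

Communalities: 0.5557, 0.8000, 0.2617, 0.7625, 0.3609, 0.4657; Σh² = 3.2065.
Total variance with 6 standardized items is 6, so the solution explains 3.2065/6 = 0.5344.

0.5344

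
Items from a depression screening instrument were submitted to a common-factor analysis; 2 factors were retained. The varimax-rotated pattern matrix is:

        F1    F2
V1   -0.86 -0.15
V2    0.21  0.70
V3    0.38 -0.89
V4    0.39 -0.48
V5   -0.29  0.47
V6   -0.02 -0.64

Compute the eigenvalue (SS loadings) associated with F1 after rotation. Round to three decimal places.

SS loadings for F1 = (-0.86)² + 0.21² + 0.38² + 0.39² + (-0.29)² + (-0.02)² = 0.7396 + 0.0441 + 0.1444 + 0.1521 + 0.0841 + 0.0004 = 1.1647

1.165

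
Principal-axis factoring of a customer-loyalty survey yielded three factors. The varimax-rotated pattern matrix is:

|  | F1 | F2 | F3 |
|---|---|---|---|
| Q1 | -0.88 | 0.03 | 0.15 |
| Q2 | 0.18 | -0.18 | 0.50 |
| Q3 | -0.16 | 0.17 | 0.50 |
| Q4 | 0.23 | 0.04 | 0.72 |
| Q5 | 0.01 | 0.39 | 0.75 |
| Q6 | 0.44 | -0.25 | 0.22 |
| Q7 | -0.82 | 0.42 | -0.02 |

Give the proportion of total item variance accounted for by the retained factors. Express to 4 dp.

0.5512

Communalities: 0.7978, 0.3148, 0.3045, 0.5729, 0.7147, 0.3045, 0.8492; Σh² = 3.8584.
Total variance with 7 standardized items is 7, so the solution explains 3.8584/7 = 0.5512.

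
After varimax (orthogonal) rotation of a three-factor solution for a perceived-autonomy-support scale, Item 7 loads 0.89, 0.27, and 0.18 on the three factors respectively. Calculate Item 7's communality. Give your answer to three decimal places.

0.897

h² = 0.89² + 0.27² + 0.18² = 0.7921 + 0.0729 + 0.0324 = 0.8974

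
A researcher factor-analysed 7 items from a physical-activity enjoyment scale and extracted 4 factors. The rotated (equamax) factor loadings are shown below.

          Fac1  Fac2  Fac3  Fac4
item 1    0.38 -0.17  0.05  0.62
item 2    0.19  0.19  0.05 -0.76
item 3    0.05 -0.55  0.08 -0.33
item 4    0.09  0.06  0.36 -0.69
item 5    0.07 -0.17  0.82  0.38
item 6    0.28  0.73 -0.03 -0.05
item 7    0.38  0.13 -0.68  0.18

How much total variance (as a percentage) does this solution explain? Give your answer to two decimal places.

SS loadings by factor: 0.4188, 0.9498, 1.2767, 1.7263; total = 4.3716.
Total variance with 7 standardized items is 7, so the solution explains 4.3716/7 = 0.6245 = 62.45%.

62.45%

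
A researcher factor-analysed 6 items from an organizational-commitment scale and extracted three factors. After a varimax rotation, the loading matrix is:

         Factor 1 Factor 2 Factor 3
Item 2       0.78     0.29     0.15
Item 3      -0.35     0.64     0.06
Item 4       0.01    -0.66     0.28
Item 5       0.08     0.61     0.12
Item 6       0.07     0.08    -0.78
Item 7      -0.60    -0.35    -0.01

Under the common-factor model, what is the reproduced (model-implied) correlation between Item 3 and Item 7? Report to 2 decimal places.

r̂ = Σ λ_i·λ_j across factors = (-0.35)(-0.60) + (0.64)(-0.35) + (0.06)(-0.01)
  = +0.2100 -0.2240 -0.0006 = -0.0146

-0.01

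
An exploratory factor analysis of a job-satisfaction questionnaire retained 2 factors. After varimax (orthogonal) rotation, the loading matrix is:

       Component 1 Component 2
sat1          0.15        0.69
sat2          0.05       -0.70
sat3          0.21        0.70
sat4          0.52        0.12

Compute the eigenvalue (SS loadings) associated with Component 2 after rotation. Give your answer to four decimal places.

1.4705

SS loadings for Component 2 = 0.69² + (-0.70)² + 0.70² + 0.12² = 0.4761 + 0.4900 + 0.4900 + 0.0144 = 1.4705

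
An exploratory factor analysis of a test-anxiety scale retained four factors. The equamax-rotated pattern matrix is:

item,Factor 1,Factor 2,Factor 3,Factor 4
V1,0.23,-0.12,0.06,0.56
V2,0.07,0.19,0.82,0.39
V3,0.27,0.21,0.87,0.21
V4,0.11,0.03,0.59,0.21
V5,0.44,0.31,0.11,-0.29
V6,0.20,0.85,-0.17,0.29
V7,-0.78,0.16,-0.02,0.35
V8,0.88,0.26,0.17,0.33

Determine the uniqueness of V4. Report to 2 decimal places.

0.59

h² = 0.11² + 0.03² + 0.59² + 0.21² = 0.0121 + 0.0009 + 0.3481 + 0.0441 = 0.4052
Uniqueness u² = 1 − h² = 1 − 0.4052 = 0.5948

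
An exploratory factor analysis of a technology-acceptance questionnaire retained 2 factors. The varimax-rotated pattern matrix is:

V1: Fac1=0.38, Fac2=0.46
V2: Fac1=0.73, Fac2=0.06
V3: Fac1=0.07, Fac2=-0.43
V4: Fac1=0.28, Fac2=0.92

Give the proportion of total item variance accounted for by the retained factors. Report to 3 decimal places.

0.502

Communalities: 0.3560, 0.5365, 0.1898, 0.9248; Σh² = 2.0071.
Total variance with 4 standardized items is 4, so the solution explains 2.0071/4 = 0.5018.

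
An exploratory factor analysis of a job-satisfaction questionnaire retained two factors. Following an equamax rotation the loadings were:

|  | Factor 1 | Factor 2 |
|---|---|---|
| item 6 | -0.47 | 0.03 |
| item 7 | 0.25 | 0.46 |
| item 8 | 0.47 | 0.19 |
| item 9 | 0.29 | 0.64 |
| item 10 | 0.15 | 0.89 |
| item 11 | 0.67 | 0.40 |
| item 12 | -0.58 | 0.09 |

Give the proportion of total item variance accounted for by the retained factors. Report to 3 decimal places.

Communalities: 0.2218, 0.2741, 0.2570, 0.4937, 0.8146, 0.6089, 0.3445; Σh² = 3.0146.
Total variance with 7 standardized items is 7, so the solution explains 3.0146/7 = 0.4307.

0.431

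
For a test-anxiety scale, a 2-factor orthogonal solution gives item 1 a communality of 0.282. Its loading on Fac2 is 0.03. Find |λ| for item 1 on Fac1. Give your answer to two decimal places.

Under orthogonal rotation h² = Σλ², so λ_Fac1² = h² − (0.0009) = 0.282 − 0.0009 = 0.2811.
|λ| = √0.2811 = 0.5302.

0.53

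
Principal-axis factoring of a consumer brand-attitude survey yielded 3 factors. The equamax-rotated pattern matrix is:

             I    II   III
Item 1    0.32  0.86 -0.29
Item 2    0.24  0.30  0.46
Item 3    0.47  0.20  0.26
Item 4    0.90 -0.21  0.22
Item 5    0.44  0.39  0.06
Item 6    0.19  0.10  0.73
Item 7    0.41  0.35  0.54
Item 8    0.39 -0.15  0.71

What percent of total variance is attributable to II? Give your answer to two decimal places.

15.26%

SS loadings for II = 0.86² + 0.30² + 0.20² + (-0.21)² + 0.39² + 0.10² + 0.35² + (-0.15)² = 1.2208
With 8 standardized items, total variance = 8. Proportion = 1.2208/8 = 0.1526 → 15.26%.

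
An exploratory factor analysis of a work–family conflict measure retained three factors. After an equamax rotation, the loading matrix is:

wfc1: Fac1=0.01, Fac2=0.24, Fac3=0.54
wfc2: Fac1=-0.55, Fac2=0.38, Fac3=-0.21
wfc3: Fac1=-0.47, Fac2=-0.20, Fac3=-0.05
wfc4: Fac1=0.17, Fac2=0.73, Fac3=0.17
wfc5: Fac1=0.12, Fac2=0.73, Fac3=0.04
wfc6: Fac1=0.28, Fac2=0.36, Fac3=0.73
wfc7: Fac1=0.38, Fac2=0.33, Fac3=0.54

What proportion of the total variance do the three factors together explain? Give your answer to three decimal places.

SS loadings by factor: 0.7896, 1.5463, 1.1932; total = 3.5291.
Total variance with 7 standardized items is 7, so the solution explains 3.5291/7 = 0.5042.

0.504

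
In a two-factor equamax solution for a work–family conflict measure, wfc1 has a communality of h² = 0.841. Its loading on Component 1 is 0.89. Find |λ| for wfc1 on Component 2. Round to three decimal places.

Under orthogonal rotation h² = Σλ², so λ_Component 2² = h² − (0.7921) = 0.841 − 0.7921 = 0.0489.
|λ| = √0.0489 = 0.2211.

0.221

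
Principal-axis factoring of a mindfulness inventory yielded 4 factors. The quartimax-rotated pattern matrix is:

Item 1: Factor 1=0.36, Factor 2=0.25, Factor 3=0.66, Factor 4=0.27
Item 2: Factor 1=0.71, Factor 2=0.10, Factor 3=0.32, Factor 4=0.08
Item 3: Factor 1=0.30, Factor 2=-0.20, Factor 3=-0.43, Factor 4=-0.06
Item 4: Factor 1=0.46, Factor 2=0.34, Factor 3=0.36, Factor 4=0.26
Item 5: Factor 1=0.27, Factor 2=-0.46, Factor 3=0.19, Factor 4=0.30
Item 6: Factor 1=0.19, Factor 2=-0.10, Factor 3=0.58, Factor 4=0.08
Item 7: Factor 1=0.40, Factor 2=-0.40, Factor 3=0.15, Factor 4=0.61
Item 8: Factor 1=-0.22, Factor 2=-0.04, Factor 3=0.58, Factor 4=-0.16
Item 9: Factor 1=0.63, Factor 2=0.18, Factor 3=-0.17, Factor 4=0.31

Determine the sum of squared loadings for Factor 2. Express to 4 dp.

SS loadings for Factor 2 = 0.25² + 0.10² + (-0.20)² + 0.34² + (-0.46)² + (-0.10)² + (-0.40)² + (-0.04)² + 0.18² = 0.0625 + 0.0100 + 0.0400 + 0.1156 + 0.2116 + 0.0100 + 0.1600 + 0.0016 + 0.0324 = 0.6437

0.6437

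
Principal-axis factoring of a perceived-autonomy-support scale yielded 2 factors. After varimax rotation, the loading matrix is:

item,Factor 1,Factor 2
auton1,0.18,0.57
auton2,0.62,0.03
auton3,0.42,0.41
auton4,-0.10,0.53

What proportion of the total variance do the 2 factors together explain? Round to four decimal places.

Communalities: 0.3573, 0.3853, 0.3445, 0.2909; Σh² = 1.3780.
Total variance with 4 standardized items is 4, so the solution explains 1.3780/4 = 0.3445.

0.3445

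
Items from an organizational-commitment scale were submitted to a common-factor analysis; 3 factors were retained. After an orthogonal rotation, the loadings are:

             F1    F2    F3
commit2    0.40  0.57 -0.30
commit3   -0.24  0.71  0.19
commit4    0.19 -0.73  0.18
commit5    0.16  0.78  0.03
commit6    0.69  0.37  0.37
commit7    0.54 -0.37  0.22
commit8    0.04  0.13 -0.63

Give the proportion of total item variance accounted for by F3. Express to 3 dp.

0.106

SS loadings for F3 = (-0.30)² + 0.19² + 0.18² + 0.03² + 0.37² + 0.22² + (-0.63)² = 0.7416
Proportion of variance = 0.7416 / 7 = 0.1059.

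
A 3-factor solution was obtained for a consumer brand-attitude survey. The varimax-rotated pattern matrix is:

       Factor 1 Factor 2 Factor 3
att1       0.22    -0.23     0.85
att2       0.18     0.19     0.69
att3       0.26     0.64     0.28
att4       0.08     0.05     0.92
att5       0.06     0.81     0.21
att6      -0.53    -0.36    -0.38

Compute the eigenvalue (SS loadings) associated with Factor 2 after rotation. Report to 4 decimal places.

SS loadings for Factor 2 = (-0.23)² + 0.19² + 0.64² + 0.05² + 0.81² + (-0.36)² = 0.0529 + 0.0361 + 0.4096 + 0.0025 + 0.6561 + 0.1296 = 1.2868

1.2868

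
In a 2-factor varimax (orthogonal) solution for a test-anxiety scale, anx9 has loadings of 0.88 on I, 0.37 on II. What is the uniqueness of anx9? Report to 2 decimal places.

h² = 0.88² + 0.37² = 0.7744 + 0.1369 = 0.9113
Uniqueness u² = 1 − h² = 1 − 0.9113 = 0.0887

0.09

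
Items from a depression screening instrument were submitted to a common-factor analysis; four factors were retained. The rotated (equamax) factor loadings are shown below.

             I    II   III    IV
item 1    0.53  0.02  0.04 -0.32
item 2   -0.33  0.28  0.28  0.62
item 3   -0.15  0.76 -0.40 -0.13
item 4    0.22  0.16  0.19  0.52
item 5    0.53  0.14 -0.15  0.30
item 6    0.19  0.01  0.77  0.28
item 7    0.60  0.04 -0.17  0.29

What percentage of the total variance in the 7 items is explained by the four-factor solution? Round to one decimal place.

Communalities: 0.3853, 0.6501, 0.7770, 0.3805, 0.4130, 0.7075, 0.4746; Σh² = 3.7880.
Total variance with 7 standardized items is 7, so the solution explains 3.7880/7 = 0.5411 = 54.11%.

54.1%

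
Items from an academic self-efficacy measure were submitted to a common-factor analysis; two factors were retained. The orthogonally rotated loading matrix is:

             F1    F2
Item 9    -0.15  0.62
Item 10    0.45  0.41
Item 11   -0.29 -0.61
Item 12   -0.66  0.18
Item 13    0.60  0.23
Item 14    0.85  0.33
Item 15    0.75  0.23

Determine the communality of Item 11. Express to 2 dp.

h² = (-0.29)² + (-0.61)² = 0.0841 + 0.3721 = 0.4562

0.46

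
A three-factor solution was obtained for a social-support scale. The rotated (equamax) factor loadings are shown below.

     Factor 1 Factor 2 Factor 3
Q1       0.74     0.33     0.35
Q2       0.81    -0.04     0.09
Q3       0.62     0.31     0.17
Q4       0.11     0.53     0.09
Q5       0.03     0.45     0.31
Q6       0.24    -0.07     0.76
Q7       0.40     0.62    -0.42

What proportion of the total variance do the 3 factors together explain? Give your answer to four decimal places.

0.5594

Communalities: 0.7790, 0.6658, 0.5094, 0.3011, 0.2995, 0.6401, 0.7208; Σh² = 3.9157.
Total variance with 7 standardized items is 7, so the solution explains 3.9157/7 = 0.5594.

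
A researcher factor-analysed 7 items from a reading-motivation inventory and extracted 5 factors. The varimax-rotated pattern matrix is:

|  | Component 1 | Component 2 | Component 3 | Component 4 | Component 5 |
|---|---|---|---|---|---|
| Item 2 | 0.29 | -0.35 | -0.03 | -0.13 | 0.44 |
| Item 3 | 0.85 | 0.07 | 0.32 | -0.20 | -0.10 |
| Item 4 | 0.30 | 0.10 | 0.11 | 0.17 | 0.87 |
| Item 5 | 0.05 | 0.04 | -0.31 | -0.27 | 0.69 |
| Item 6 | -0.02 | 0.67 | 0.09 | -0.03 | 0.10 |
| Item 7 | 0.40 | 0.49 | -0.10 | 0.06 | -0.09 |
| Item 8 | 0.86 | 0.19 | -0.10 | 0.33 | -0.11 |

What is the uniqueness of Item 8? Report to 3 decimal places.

h² = 0.86² + 0.19² + (-0.10)² + 0.33² + (-0.11)² = 0.7396 + 0.0361 + 0.0100 + 0.1089 + 0.0121 = 0.9067
Uniqueness u² = 1 − h² = 1 − 0.9067 = 0.0933

0.093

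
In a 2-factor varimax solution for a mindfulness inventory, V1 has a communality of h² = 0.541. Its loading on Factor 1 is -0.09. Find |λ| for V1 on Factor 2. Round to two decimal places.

Under orthogonal rotation h² = Σλ², so λ_Factor 2² = h² − (0.0081) = 0.541 − 0.0081 = 0.5329.
|λ| = √0.5329 = 0.7300.

0.73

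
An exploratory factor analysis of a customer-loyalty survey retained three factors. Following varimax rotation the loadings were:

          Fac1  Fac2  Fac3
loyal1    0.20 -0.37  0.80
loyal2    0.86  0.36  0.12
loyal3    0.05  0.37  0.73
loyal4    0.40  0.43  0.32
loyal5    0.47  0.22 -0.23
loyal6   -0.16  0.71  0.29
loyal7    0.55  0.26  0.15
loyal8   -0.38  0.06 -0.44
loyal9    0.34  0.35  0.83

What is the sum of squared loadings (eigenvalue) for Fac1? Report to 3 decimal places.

1.751

SS loadings for Fac1 = 0.20² + 0.86² + 0.05² + 0.40² + 0.47² + (-0.16)² + 0.55² + (-0.38)² + 0.34² = 0.0400 + 0.7396 + 0.0025 + 0.1600 + 0.2209 + 0.0256 + 0.3025 + 0.1444 + 0.1156 = 1.7511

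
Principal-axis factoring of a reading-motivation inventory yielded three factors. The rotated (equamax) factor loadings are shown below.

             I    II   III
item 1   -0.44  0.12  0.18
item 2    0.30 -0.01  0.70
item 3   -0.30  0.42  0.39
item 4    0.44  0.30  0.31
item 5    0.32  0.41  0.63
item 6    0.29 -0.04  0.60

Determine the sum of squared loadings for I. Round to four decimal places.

SS loadings for I = (-0.44)² + 0.30² + (-0.30)² + 0.44² + 0.32² + 0.29² = 0.1936 + 0.0900 + 0.0900 + 0.1936 + 0.1024 + 0.0841 = 0.7537

0.7537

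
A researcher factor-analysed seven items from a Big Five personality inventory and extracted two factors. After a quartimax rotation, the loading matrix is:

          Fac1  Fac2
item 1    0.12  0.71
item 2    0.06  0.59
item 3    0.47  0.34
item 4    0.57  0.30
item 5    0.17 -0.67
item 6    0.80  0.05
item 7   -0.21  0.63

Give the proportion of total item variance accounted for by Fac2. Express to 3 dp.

0.272

SS loadings for Fac2 = 0.71² + 0.59² + 0.34² + 0.30² + (-0.67)² + 0.05² + 0.63² = 1.9061
Proportion of variance = 1.9061 / 7 = 0.2723.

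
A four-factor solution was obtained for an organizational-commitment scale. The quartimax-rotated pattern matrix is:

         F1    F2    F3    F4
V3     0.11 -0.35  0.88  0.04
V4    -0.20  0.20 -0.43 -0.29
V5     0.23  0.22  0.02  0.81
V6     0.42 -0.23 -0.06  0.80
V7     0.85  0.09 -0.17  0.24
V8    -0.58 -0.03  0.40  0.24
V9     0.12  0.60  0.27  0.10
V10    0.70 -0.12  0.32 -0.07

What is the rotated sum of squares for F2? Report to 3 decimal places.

SS loadings for F2 = (-0.35)² + 0.20² + 0.22² + (-0.23)² + 0.09² + (-0.03)² + 0.60² + (-0.12)² = 0.1225 + 0.0400 + 0.0484 + 0.0529 + 0.0081 + 0.0009 + 0.3600 + 0.0144 = 0.6472

0.647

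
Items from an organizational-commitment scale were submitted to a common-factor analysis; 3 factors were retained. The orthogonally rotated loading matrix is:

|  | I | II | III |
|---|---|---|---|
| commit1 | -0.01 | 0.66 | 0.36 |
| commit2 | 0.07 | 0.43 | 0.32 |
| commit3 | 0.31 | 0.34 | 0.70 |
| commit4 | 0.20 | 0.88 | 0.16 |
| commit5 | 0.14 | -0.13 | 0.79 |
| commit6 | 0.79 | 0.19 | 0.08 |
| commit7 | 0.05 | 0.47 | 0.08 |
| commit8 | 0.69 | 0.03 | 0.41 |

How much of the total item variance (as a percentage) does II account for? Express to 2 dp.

22.32%

SS loadings for II = 0.66² + 0.43² + 0.34² + 0.88² + (-0.13)² + 0.19² + 0.47² + 0.03² = 1.7853
With 8 standardized items, total variance = 8. Proportion = 1.7853/8 = 0.2232 → 22.32%.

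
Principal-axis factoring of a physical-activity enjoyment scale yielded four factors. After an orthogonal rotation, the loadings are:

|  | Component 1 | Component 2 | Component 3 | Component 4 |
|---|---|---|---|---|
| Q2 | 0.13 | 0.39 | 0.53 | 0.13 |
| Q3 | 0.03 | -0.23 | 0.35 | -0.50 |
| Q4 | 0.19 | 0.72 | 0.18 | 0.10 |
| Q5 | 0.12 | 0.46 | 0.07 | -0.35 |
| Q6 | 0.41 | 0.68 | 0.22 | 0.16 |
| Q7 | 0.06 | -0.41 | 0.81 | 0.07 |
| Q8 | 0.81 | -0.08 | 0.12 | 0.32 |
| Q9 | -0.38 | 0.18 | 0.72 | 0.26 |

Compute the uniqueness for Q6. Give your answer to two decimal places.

h² = 0.41² + 0.68² + 0.22² + 0.16² = 0.1681 + 0.4624 + 0.0484 + 0.0256 = 0.7045
Uniqueness u² = 1 − h² = 1 − 0.7045 = 0.2955

0.30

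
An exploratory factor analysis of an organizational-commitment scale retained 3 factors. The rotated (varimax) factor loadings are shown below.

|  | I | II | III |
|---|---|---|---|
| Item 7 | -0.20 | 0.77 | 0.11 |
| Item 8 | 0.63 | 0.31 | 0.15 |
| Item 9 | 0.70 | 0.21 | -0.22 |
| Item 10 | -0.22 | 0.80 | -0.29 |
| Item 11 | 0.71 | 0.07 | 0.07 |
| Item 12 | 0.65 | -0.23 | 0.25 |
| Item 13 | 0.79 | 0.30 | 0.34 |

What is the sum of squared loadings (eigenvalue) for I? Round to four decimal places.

SS loadings for I = (-0.20)² + 0.63² + 0.70² + (-0.22)² + 0.71² + 0.65² + 0.79² = 0.0400 + 0.3969 + 0.4900 + 0.0484 + 0.5041 + 0.4225 + 0.6241 = 2.5260

2.5260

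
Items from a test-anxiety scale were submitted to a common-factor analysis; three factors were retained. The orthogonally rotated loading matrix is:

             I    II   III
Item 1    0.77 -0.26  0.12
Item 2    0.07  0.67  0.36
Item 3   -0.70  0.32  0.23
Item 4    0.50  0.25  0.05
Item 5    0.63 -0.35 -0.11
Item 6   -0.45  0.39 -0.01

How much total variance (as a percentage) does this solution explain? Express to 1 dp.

Communalities: 0.6749, 0.5834, 0.6453, 0.3150, 0.5315, 0.3547; Σh² = 3.1048.
Total variance with 6 standardized items is 6, so the solution explains 3.1048/6 = 0.5175 = 51.75%.

51.7%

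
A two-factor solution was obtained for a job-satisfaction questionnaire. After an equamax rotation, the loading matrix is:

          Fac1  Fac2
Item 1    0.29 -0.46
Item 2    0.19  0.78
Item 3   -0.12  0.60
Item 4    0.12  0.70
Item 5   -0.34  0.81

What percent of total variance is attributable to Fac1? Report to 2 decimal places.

5.29%

SS loadings for Fac1 = 0.29² + 0.19² + (-0.12)² + 0.12² + (-0.34)² = 0.2646
With 5 standardized items, total variance = 5. Proportion = 0.2646/5 = 0.0529 → 5.29%.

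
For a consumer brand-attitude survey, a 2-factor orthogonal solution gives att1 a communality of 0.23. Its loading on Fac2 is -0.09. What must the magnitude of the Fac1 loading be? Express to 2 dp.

Under orthogonal rotation h² = Σλ², so λ_Fac1² = h² − (0.0081) = 0.23 − 0.0081 = 0.2219.
|λ| = √0.2219 = 0.4711.

0.47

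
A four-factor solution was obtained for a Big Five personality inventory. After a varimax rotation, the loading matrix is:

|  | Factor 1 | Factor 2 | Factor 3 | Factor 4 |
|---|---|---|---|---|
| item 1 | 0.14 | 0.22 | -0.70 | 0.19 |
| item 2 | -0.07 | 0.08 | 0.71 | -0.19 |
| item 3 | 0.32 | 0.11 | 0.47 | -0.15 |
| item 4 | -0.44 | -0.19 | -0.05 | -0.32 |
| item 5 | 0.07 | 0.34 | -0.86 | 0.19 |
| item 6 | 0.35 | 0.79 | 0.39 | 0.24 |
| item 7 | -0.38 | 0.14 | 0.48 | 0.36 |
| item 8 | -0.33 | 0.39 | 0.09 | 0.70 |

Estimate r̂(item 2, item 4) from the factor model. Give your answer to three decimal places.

0.041

r̂ = Σ λ_i·λ_j across factors = (-0.07)(-0.44) + (0.08)(-0.19) + (0.71)(-0.05) + (-0.19)(-0.32)
  = +0.0308 -0.0152 -0.0355 +0.0608 = 0.0409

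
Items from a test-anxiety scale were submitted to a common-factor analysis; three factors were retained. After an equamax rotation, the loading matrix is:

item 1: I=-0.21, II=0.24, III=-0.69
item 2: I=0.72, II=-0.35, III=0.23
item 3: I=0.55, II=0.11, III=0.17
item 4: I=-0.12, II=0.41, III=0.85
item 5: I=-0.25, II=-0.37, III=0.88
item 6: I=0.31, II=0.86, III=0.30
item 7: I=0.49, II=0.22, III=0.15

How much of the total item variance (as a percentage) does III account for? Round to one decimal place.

31.0%

SS loadings for III = (-0.69)² + 0.23² + 0.17² + 0.85² + 0.88² + 0.30² + 0.15² = 2.1673
With 7 standardized items, total variance = 7. Proportion = 2.1673/7 = 0.3096 → 30.96%.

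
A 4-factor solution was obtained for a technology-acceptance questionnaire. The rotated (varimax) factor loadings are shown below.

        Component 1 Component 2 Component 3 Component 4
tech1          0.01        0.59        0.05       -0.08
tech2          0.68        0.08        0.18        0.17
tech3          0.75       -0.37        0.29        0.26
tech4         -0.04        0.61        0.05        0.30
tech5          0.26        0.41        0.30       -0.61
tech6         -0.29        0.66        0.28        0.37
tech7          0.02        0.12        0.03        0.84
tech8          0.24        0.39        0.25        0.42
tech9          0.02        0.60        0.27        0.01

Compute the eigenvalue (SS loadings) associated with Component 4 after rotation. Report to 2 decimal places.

1.58

SS loadings for Component 4 = (-0.08)² + 0.17² + 0.26² + 0.30² + (-0.61)² + 0.37² + 0.84² + 0.42² + 0.01² = 0.0064 + 0.0289 + 0.0676 + 0.0900 + 0.3721 + 0.1369 + 0.7056 + 0.1764 + 0.0001 = 1.5840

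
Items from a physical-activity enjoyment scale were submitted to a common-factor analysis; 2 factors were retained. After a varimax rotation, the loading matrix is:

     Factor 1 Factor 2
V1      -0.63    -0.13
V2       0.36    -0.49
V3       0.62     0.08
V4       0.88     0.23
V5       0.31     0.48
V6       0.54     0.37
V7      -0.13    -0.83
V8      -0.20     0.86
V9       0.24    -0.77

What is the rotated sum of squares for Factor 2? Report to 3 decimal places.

SS loadings for Factor 2 = (-0.13)² + (-0.49)² + 0.08² + 0.23² + 0.48² + 0.37² + (-0.83)² + 0.86² + (-0.77)² = 0.0169 + 0.2401 + 0.0064 + 0.0529 + 0.2304 + 0.1369 + 0.6889 + 0.7396 + 0.5929 = 2.7050

2.705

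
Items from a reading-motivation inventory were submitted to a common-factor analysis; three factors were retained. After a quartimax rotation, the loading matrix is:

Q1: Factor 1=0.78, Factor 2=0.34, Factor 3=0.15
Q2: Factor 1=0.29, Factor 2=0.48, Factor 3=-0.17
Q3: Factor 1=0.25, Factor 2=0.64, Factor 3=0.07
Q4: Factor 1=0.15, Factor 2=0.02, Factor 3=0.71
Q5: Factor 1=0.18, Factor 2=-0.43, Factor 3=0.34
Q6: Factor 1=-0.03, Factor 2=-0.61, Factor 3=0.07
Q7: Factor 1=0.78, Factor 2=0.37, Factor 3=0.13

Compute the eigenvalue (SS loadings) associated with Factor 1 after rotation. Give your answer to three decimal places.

SS loadings for Factor 1 = 0.78² + 0.29² + 0.25² + 0.15² + 0.18² + (-0.03)² + 0.78² = 0.6084 + 0.0841 + 0.0625 + 0.0225 + 0.0324 + 0.0009 + 0.6084 = 1.4192

1.419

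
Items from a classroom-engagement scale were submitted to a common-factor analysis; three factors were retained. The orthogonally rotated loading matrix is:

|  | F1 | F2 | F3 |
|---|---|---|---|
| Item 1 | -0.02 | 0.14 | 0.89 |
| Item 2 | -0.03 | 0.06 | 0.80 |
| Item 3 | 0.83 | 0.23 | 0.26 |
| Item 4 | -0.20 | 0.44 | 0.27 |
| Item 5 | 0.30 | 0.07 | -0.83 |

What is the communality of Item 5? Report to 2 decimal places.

0.78

h² = 0.30² + 0.07² + (-0.83)² = 0.0900 + 0.0049 + 0.6889 = 0.7838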